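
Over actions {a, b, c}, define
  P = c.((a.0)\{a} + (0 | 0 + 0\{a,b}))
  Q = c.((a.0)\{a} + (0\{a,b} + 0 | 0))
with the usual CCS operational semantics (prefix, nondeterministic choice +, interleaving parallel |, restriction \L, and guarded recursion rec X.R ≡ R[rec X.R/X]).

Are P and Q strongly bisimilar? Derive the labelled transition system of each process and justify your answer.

bisimilar

Reachable graph of P (2 states):
  p0 = c.((a.0)\{a} + (0 | 0 + 0\{a,b})) ⊢ -c-> p1
  p1 = (a.0)\{a} + (0 | 0 + 0\{a,b}) ⊢ ∅
Reachable graph of Q (2 states):
  q0 = c.((a.0)\{a} + (0\{a,b} + 0 | 0)) ⊢ -c-> q1
  q1 = (a.0)\{a} + (0\{a,b} + 0 | 0) ⊢ ∅
Coarsest stable partition (strong bisimilarity classes):
  B0 = {p0, q0}
  B1 = {p1, q1}
p0 ∈ B0, q0 ∈ B0 → same block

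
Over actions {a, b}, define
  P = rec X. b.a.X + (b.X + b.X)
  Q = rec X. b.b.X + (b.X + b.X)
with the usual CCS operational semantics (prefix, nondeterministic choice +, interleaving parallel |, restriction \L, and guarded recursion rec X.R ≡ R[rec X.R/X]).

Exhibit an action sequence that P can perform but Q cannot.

ba

LTS(P): 2 reachable states
  m0 = rec X. b.a.X + (b.X + b.X) :: --b--▸ m0, --b--▸ m1
  m1 = a.(rec X. b.a.X + (b.X + b.X)) :: --a--▸ m0
LTS(Q): 2 reachable states
  n0 = rec X. b.b.X + (b.X + b.X) :: --b--▸ n0, --b--▸ n1
  n1 = b.(rec X. b.b.X + (b.X + b.X)) :: --b--▸ n0
Trace ⟨ba⟩ through P, begin at {m0}:
  [1] b ⇒ {m0, m1}
  [2] a ⇒ {m0}
  ✓ P
Trace ⟨ba⟩ through Q, begin at {n0}:
  [1] b ⇒ {n0, n1}
  [2] a ⇒ ∅  — Q cannot continue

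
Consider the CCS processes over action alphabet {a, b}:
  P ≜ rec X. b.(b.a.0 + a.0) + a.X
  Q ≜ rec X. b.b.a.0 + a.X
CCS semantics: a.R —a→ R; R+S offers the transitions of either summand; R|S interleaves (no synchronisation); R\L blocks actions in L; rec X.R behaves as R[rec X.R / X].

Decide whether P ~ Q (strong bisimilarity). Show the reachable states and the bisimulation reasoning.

NO

P's transition system — 4 states:
  m0 = rec X. b.(b.a.0 + a.0) + a.X | ··a··> m0, ··b··> m1
  m1 = b.a.0 + a.0 | ··a··> m2, ··b··> m3
  m2 = 0 | ·
  m3 = a.0 | ··a··> m2
Q's transition system — 4 states:
  n0 = rec X. b.b.a.0 + a.X | ··a··> n0, ··b··> n1
  n1 = b.a.0 | ··b··> n2
  n2 = a.0 | ··a··> n3
  n3 = 0 | ·
Coarsest stable partition (strong bisimilarity classes):
  B0 = {m0}
  B1 = {m1}
  B2 = {m2, n3}
  B3 = {m3, n2}
  B4 = {n0}
  B5 = {n1}
m0 ∈ B0, n0 ∈ B4 → different blocks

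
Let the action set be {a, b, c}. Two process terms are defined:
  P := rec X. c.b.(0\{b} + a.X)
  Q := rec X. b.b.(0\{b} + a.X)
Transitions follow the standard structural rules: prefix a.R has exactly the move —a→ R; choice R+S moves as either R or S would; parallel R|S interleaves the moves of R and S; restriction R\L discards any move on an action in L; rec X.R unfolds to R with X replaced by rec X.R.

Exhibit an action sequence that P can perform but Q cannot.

c

Reachable graph of P (3 states):
  m0 = rec X. c.b.(0\{b} + a.X) → ··c··> m1
  m1 = b.(0\{b} + a.(rec X. c.b.(0\{b} + a.X))) → ··b··> m2
  m2 = 0\{b} + a.(rec X. c.b.(0\{b} + a.X)) → ··a··> m0
Reachable graph of Q (3 states):
  n0 = rec X. b.b.(0\{b} + a.X) → ··b··> n1
  n1 = b.(0\{b} + a.(rec X. b.b.(0\{b} + a.X))) → ··b··> n2
  n2 = 0\{b} + a.(rec X. b.b.(0\{b} + a.X)) → ··a··> n0
Run σ = ⟨c⟩ on P: start {m0}
  [1] c ⇒ {m1}
  ✓ P
Run σ = ⟨c⟩ on Q: start {n0}
  [1] c ⇒ no successor for Q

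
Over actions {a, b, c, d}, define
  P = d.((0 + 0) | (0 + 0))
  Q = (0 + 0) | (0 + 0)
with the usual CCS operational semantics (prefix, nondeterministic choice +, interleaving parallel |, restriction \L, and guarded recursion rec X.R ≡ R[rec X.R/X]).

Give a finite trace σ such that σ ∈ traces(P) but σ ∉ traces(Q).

d

P's transition system — 2 states:
  m0 = d.((0 + 0) | (0 + 0)) ⊢ —d→ m1
  m1 = (0 + 0) | (0 + 0) ⊢ deadlocked
Q's transition system — 1 states:
  n0 = (0 + 0) | (0 + 0) ⊢ deadlocked
Run σ = ⟨d⟩ on P: start {m0}
  after d @ step 1: {m1}
  — P admits the full trace.
Run σ = ⟨d⟩ on Q: start {n0}
  after d @ step 1: ∅ (Q stuck)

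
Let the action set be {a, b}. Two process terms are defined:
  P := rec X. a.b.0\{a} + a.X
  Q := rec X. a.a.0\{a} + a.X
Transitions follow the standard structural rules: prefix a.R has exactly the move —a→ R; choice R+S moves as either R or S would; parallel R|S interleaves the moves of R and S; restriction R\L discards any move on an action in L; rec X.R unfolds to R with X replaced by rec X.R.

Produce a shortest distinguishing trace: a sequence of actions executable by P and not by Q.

ab

Reachable graph of P (3 states):
  m0 = rec X. a.b.0\{a} + a.X → ··a··> m0, ··a··> m1
  m1 = b.0\{a} → ··b··> m2
  m2 = 0\{a} → ∅
Reachable graph of Q (3 states):
  n0 = rec X. a.a.0\{a} + a.X → ··a··> n0, ··a··> n1
  n1 = a.0\{a} → ··a··> n2
  n2 = 0\{a} → ∅
Executing ab from P (initial set {m0}):
  step 1 (a): {m0, m1}
  step 2 (b): {m2}
  P completes σ.
Executing ab from Q (initial set {n0}):
  step 1 (a): {n0, n1}
  step 2 (b): ∅  — Q cannot continue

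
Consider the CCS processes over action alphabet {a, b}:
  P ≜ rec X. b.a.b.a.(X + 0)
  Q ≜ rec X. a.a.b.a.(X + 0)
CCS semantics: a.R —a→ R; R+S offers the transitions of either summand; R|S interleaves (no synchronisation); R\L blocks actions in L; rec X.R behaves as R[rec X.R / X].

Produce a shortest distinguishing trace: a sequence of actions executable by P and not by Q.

b

LTS(P): 5 reachable states
  s0 = rec X. b.a.b.a.(X + 0) :: --b--▸ s1
  s1 = a.b.a.((rec X. b.a.b.a.(X + 0)) + 0) :: --a--▸ s2
  s2 = b.a.((rec X. b.a.b.a.(X + 0)) + 0) :: --b--▸ s3
  s3 = a.((rec X. b.a.b.a.(X + 0)) + 0) :: --a--▸ s4
  s4 = (rec X. b.a.b.a.(X + 0)) + 0 :: --b--▸ s1
LTS(Q): 5 reachable states
  t0 = rec X. a.a.b.a.(X + 0) :: --a--▸ t1
  t1 = a.b.a.((rec X. a.a.b.a.(X + 0)) + 0) :: --a--▸ t2
  t2 = b.a.((rec X. a.a.b.a.(X + 0)) + 0) :: --b--▸ t3
  t3 = a.((rec X. a.a.b.a.(X + 0)) + 0) :: --a--▸ t4
  t4 = (rec X. a.a.b.a.(X + 0)) + 0 :: --a--▸ t1
Executing b from P (initial set {s0}):
  after b @ step 1: {s1}
  P completes σ.
Executing b from Q (initial set {t0}):
  after b @ step 1: ∅ (Q stuck)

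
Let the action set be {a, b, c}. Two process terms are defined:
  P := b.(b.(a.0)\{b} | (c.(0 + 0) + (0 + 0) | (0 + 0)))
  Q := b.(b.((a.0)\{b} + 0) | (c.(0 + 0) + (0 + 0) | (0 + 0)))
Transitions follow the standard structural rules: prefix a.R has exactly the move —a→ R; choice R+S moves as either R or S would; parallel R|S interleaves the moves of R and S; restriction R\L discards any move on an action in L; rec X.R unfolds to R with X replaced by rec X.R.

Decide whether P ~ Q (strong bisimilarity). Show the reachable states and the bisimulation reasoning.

YES

Reachable graph of P (7 states):
  u0 = b.(b.(a.0)\{b} | (c.(0 + 0) + (0 + 0) | (0 + 0))) :: --b--▸ u1
  u1 = b.(a.0)\{b} | (c.(0 + 0) + (0 + 0) | (0 + 0)) :: --b--▸ u2, --c--▸ u3
  u2 = (a.0)\{b} | (c.(0 + 0) + (0 + 0) | (0 + 0)) :: --a--▸ u4, --c--▸ u5
  u3 = b.(a.0)\{b} | (0 + 0) :: --b--▸ u5
  u4 = 0\{b} | (c.(0 + 0) + (0 + 0) | (0 + 0)) :: --c--▸ u6
  u5 = (a.0)\{b} | (0 + 0) :: --a--▸ u6
  u6 = 0\{b} | (0 + 0) :: ·
Reachable graph of Q (7 states):
  v0 = b.(b.((a.0)\{b} + 0) | (c.(0 + 0) + (0 + 0) | (0 + 0))) :: --b--▸ v1
  v1 = b.((a.0)\{b} + 0) | (c.(0 + 0) + (0 + 0) | (0 + 0)) :: --b--▸ v2, --c--▸ v3
  v2 = ((a.0)\{b} + 0) | (c.(0 + 0) + (0 + 0) | (0 + 0)) :: --a--▸ v4, --c--▸ v5
  v3 = b.((a.0)\{b} + 0) | (0 + 0) :: --b--▸ v5
  v4 = 0\{b} | (c.(0 + 0) + (0 + 0) | (0 + 0)) :: --c--▸ v6
  v5 = ((a.0)\{b} + 0) | (0 + 0) :: --a--▸ v6
  v6 = 0\{b} | (0 + 0) :: ·
Partition-refinement fixed point:
  B0 = {u0, v0}
  B1 = {u1, v1}
  B2 = {u3, v3}
  B3 = {u5, v5}
  B4 = {u6, v6}
  B5 = {u2, v2}
  B6 = {u4, v4}
u0 ∈ B0, v0 ∈ B0 → same block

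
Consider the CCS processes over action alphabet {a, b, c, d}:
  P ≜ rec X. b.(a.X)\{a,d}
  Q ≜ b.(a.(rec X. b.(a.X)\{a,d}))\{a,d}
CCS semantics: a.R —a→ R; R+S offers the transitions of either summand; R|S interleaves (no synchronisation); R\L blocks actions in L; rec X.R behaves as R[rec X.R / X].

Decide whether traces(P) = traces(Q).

LTS(P): 2 reachable states
  p0 = rec X. b.(a.X)\{a,d} has moves ··b··> p1
  p1 = (a.(rec X. b.(a.X)\{a,d}))\{a,d} has moves stopped
LTS(Q): 2 reachable states
  q0 = b.(a.(rec X. b.(a.X)\{a,d}))\{a,d} has moves ··b··> q1
  q1 = (a.(rec X. b.(a.X)\{a,d}))\{a,d} has moves stopped
Coarsest stable partition (strong bisimilarity classes):
  B0 = {p0, q0}
  B1 = {p1, q1}
p0 ∈ B0, q0 ∈ B0 → same block
Bisimilar ⇒ trace-equivalent.

YES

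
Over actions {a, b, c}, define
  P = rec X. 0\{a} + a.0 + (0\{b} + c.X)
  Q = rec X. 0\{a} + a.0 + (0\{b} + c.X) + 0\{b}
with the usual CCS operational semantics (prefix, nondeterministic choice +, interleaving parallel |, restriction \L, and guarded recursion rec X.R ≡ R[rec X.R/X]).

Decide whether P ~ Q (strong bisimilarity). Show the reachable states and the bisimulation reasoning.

YES

P's transition system — 2 states:
  u0 = rec X. 0\{a} + a.0 + (0\{b} + c.X) | --a--▸ u1, --c--▸ u0
  u1 = 0 | deadlocked
Q's transition system — 2 states:
  v0 = rec X. 0\{a} + a.0 + (0\{b} + c.X) + 0\{b} | --a--▸ v1, --c--▸ v0
  v1 = 0 | deadlocked
Coarsest stable partition (strong bisimilarity classes):
  B0 = {u0, v0}
  B1 = {u1, v1}
u0 ∈ B0, v0 ∈ B0 → same block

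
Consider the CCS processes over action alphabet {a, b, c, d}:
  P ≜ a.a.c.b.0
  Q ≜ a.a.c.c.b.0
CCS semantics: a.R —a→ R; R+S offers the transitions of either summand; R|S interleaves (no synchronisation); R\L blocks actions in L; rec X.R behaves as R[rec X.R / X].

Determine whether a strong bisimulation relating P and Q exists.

not bisimilar

P's transition system — 5 states:
  p0 = a.a.c.b.0 ⊢ ··a··> p1
  p1 = a.c.b.0 ⊢ ··a··> p2
  p2 = c.b.0 ⊢ ··c··> p3
  p3 = b.0 ⊢ ··b··> p4
  p4 = 0 ⊢ (no moves)
Q's transition system — 6 states:
  q0 = a.a.c.c.b.0 ⊢ ··a··> q1
  q1 = a.c.c.b.0 ⊢ ··a··> q2
  q2 = c.c.b.0 ⊢ ··c··> q3
  q3 = c.b.0 ⊢ ··c··> q4
  q4 = b.0 ⊢ ··b··> q5
  q5 = 0 ⊢ (no moves)
Bisimilarity quotient blocks:
  B0 = {p0}
  B1 = {p1}
  B2 = {p2, q3}
  B3 = {p3, q4}
  B4 = {p4, q5}
  B5 = {q0}
  B6 = {q1}
  B7 = {q2}
p0 ∈ B0, q0 ∈ B5 → different blocks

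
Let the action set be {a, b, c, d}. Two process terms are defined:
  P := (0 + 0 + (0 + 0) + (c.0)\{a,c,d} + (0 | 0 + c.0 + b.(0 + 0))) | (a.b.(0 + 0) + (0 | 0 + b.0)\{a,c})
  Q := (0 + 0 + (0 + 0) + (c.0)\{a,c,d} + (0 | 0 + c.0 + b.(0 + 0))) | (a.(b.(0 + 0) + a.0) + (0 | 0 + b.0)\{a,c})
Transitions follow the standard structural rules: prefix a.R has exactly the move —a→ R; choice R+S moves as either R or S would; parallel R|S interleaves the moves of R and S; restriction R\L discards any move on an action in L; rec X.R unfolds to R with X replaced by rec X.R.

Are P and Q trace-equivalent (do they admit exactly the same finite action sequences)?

trace-distinct — witness ⟨aa⟩

P's transition system — 12 states:
  m0 = (0 + 0 + (0 + 0) + (c.0)\{a,c,d} + (0 | 0 + c.0 + b.(0 + 0))) | (a.b.(0 + 0) + (0 | 0 + b.0)\{a,c}) ⊢ -a-> m1, -b-> m2, -b-> m3, -c-> m4
  m1 = (0 + 0 + (0 + 0) + (c.0)\{a,c,d} + (0 | 0 + c.0 + b.(0 + 0))) | b.(0 + 0) ⊢ -b-> m5, -b-> m6, -c-> m7
  m2 = (0 + 0 + (0 + 0) + (c.0)\{a,c,d} + (0 | 0 + c.0 + b.(0 + 0))) | 0\{a,c} ⊢ -b-> m8, -c-> m9
  m3 = (0 + 0) | (a.b.(0 + 0) + (0 | 0 + b.0)\{a,c}) ⊢ -a-> m6, -b-> m8
  m4 = 0 | (a.b.(0 + 0) + (0 | 0 + b.0)\{a,c}) ⊢ -a-> m7, -b-> m9
  m5 = (0 + 0 + (0 + 0) + (c.0)\{a,c,d} + (0 | 0 + c.0 + b.(0 + 0))) | (0 + 0) ⊢ -b-> m10, -c-> m11
  m6 = (0 + 0) | b.(0 + 0) ⊢ -b-> m10
  m7 = 0 | b.(0 + 0) ⊢ -b-> m11
  m8 = (0 + 0) | 0\{a,c} ⊢ (no moves)
  m9 = 0 | 0\{a,c} ⊢ (no moves)
  m10 = (0 + 0) | (0 + 0) ⊢ (no moves)
  m11 = 0 | (0 + 0) ⊢ (no moves)
Q's transition system — 15 states:
  n0 = (0 + 0 + (0 + 0) + (c.0)\{a,c,d} + (0 | 0 + c.0 + b.(0 + 0))) | (a.(b.(0 + 0) + a.0) + (0 | 0 + b.0)\{a,c}) ⊢ -a-> n1, -b-> n2, -b-> n3, -c-> n4
  n1 = (0 + 0 + (0 + 0) + (c.0)\{a,c,d} + (0 | 0 + c.0 + b.(0 + 0))) | (b.(0 + 0) + a.0) ⊢ -a-> n5, -b-> n6, -b-> n7, -c-> n8
  n2 = (0 + 0 + (0 + 0) + (c.0)\{a,c,d} + (0 | 0 + c.0 + b.(0 + 0))) | 0\{a,c} ⊢ -b-> n9, -c-> n10
  n3 = (0 + 0) | (a.(b.(0 + 0) + a.0) + (0 | 0 + b.0)\{a,c}) ⊢ -a-> n7, -b-> n9
  n4 = 0 | (a.(b.(0 + 0) + a.0) + (0 | 0 + b.0)\{a,c}) ⊢ -a-> n8, -b-> n10
  n5 = (0 + 0 + (0 + 0) + (c.0)\{a,c,d} + (0 | 0 + c.0 + b.(0 + 0))) | 0 ⊢ -b-> n11, -c-> n12
  n6 = (0 + 0 + (0 + 0) + (c.0)\{a,c,d} + (0 | 0 + c.0 + b.(0 + 0))) | (0 + 0) ⊢ -b-> n13, -c-> n14
  n7 = (0 + 0) | (b.(0 + 0) + a.0) ⊢ -a-> n11, -b-> n13
  n8 = 0 | (b.(0 + 0) + a.0) ⊢ -a-> n12, -b-> n14
  n9 = (0 + 0) | 0\{a,c} ⊢ (no moves)
  n10 = 0 | 0\{a,c} ⊢ (no moves)
  n11 = (0 + 0) | 0 ⊢ (no moves)
  n12 = 0 | 0 ⊢ (no moves)
  n13 = (0 + 0) | (0 + 0) ⊢ (no moves)
  n14 = 0 | (0 + 0) ⊢ (no moves)
Run σ = ⟨aa⟩ on Q: start {n0}
  [1] a ⇒ {n1}
  [2] a ⇒ {n5}
  — Q admits the full trace.
Run σ = ⟨aa⟩ on P: start {m0}
  [1] a ⇒ {m1}
  [2] a ⇒ no successor for P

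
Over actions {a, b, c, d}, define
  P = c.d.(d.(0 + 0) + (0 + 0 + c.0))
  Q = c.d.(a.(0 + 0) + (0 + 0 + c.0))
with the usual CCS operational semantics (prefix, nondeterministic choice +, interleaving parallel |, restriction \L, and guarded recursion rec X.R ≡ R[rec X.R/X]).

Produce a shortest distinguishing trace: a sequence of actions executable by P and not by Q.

cdd

Reachable graph of P (5 states):
  u0 = c.d.(d.(0 + 0) + (0 + 0 + c.0)) :: =c=> u1
  u1 = d.(d.(0 + 0) + (0 + 0 + c.0)) :: =d=> u2
  u2 = d.(0 + 0) + (0 + 0 + c.0) :: =c=> u3, =d=> u4
  u3 = 0 :: deadlocked
  u4 = 0 + 0 :: deadlocked
Reachable graph of Q (5 states):
  v0 = c.d.(a.(0 + 0) + (0 + 0 + c.0)) :: =c=> v1
  v1 = d.(a.(0 + 0) + (0 + 0 + c.0)) :: =d=> v2
  v2 = a.(0 + 0) + (0 + 0 + c.0) :: =a=> v3, =c=> v4
  v3 = 0 + 0 :: deadlocked
  v4 = 0 :: deadlocked
Run σ = ⟨cdd⟩ on P: start {u0}
  step 1 (c): {u1}
  step 2 (d): {u2}
  step 3 (d): {u4}
  — P admits the full trace.
Run σ = ⟨cdd⟩ on Q: start {v0}
  step 1 (c): {v1}
  step 2 (d): {v2}
  step 3 (d): no successor for Q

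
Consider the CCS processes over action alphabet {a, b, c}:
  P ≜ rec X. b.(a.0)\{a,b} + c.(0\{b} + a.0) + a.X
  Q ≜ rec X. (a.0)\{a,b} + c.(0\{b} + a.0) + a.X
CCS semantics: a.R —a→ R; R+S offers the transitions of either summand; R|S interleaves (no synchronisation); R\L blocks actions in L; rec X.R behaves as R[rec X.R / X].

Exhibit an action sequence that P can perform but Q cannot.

P's transition system — 4 states:
  m0 = rec X. b.(a.0)\{a,b} + c.(0\{b} + a.0) + a.X ⊢ -a-> m0, -b-> m1, -c-> m2
  m1 = (a.0)\{a,b} ⊢ stopped
  m2 = 0\{b} + a.0 ⊢ -a-> m3
  m3 = 0 ⊢ stopped
Q's transition system — 3 states:
  n0 = rec X. (a.0)\{a,b} + c.(0\{b} + a.0) + a.X ⊢ -a-> n0, -c-> n1
  n1 = 0\{b} + a.0 ⊢ -a-> n2
  n2 = 0 ⊢ stopped
Executing b from P (initial set {m0}):
  [1] b ⇒ {m1}
  — P admits the full trace.
Executing b from Q (initial set {n0}):
  [1] b ⇒ ∅ (Q stuck)

b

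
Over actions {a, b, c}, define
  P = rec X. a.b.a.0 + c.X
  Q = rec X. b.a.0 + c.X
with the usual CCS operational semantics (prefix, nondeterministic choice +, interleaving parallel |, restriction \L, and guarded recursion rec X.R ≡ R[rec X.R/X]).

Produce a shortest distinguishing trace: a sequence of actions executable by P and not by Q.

Reachable graph of P (4 states):
  s0 = rec X. a.b.a.0 + c.X :: ··a··> s1, ··c··> s0
  s1 = b.a.0 :: ··b··> s2
  s2 = a.0 :: ··a··> s3
  s3 = 0 :: (no moves)
Reachable graph of Q (3 states):
  t0 = rec X. b.a.0 + c.X :: ··b··> t1, ··c··> t0
  t1 = a.0 :: ··a··> t2
  t2 = 0 :: (no moves)
Executing a from P (initial set {s0}):
  [1] a ⇒ {s1}
  P completes σ.
Executing a from Q (initial set {t0}):
  [1] a ⇒ ∅  — Q cannot continue

a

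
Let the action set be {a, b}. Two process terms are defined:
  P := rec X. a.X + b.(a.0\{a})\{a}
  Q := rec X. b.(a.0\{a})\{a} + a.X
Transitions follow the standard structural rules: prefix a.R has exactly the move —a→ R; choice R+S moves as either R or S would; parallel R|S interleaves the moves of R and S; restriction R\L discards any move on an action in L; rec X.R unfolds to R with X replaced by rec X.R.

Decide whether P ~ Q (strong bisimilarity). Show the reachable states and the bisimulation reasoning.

Reachable graph of P (2 states):
  s0 = rec X. a.X + b.(a.0\{a})\{a} → ··a··> s0, ··b··> s1
  s1 = (a.0\{a})\{a} → ·
Reachable graph of Q (2 states):
  t0 = rec X. b.(a.0\{a})\{a} + a.X → ··a··> t0, ··b··> t1
  t1 = (a.0\{a})\{a} → ·
Bisimilarity quotient blocks:
  B0 = {s0, t0}
  B1 = {s1, t1}
s0 ∈ B0, t0 ∈ B0 → same block

YES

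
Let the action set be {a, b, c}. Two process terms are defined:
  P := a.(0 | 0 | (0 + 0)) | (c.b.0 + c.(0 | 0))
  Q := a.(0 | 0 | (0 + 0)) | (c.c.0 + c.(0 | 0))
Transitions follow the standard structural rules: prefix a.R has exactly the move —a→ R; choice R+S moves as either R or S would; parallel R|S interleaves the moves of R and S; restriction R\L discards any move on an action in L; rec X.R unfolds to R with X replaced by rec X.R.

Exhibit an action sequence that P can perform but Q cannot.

Reachable graph of P (8 states):
  p0 = a.(0 | 0 | (0 + 0)) | (c.b.0 + c.(0 | 0)) ⊢ --a--▸ p1, --c--▸ p2, --c--▸ p3
  p1 = 0 | 0 | (0 + 0) | (c.b.0 + c.(0 | 0)) ⊢ --c--▸ p4, --c--▸ p5
  p2 = a.(0 | 0 | (0 + 0)) | (0 | 0) ⊢ --a--▸ p4
  p3 = a.(0 | 0 | (0 + 0)) | b.0 ⊢ --a--▸ p5, --b--▸ p6
  p4 = 0 | 0 | (0 + 0) | (0 | 0) ⊢ (no moves)
  p5 = 0 | 0 | (0 + 0) | b.0 ⊢ --b--▸ p7
  p6 = a.(0 | 0 | (0 + 0)) | 0 ⊢ --a--▸ p7
  p7 = 0 | 0 | (0 + 0) | 0 ⊢ (no moves)
Reachable graph of Q (8 states):
  q0 = a.(0 | 0 | (0 + 0)) | (c.c.0 + c.(0 | 0)) ⊢ --a--▸ q1, --c--▸ q2, --c--▸ q3
  q1 = 0 | 0 | (0 + 0) | (c.c.0 + c.(0 | 0)) ⊢ --c--▸ q4, --c--▸ q5
  q2 = a.(0 | 0 | (0 + 0)) | (0 | 0) ⊢ --a--▸ q4
  q3 = a.(0 | 0 | (0 + 0)) | c.0 ⊢ --a--▸ q5, --c--▸ q6
  q4 = 0 | 0 | (0 + 0) | (0 | 0) ⊢ (no moves)
  q5 = 0 | 0 | (0 + 0) | c.0 ⊢ --c--▸ q7
  q6 = a.(0 | 0 | (0 + 0)) | 0 ⊢ --a--▸ q7
  q7 = 0 | 0 | (0 + 0) | 0 ⊢ (no moves)
Trace ⟨cb⟩ through P, begin at {p0}:
  step 1 (c): {p2, p3}
  step 2 (b): {p6}
  P completes σ.
Trace ⟨cb⟩ through Q, begin at {q0}:
  step 1 (c): {q2, q3}
  step 2 (b): ∅  — Q cannot continue

cb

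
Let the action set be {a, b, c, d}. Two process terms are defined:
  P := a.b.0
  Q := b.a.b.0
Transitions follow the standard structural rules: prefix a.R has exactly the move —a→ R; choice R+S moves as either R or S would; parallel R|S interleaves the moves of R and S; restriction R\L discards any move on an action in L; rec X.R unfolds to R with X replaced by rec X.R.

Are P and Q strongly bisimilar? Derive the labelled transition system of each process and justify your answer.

NO

P's transition system — 3 states:
  m0 = a.b.0 → —a→ m1
  m1 = b.0 → —b→ m2
  m2 = 0 → stopped
Q's transition system — 4 states:
  n0 = b.a.b.0 → —b→ n1
  n1 = a.b.0 → —a→ n2
  n2 = b.0 → —b→ n3
  n3 = 0 → stopped
Partition-refinement fixed point:
  B0 = {m0, n1}
  B1 = {m1, n2}
  B2 = {m2, n3}
  B3 = {n0}
m0 ∈ B0, n0 ∈ B3 → different blocks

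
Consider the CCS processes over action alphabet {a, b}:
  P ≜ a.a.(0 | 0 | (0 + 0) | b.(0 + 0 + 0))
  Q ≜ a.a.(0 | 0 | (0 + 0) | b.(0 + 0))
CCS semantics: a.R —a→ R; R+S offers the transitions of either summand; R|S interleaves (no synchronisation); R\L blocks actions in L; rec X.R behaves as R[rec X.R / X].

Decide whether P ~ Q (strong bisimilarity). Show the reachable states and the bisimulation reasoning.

YES

P's transition system — 4 states:
  p0 = a.a.(0 | 0 | (0 + 0) | b.(0 + 0 + 0)) | -a-> p1
  p1 = a.(0 | 0 | (0 + 0) | b.(0 + 0 + 0)) | -a-> p2
  p2 = 0 | 0 | (0 + 0) | b.(0 + 0 + 0) | -b-> p3
  p3 = 0 | 0 | (0 + 0) | (0 + 0 + 0) | (no moves)
Q's transition system — 4 states:
  q0 = a.a.(0 | 0 | (0 + 0) | b.(0 + 0)) | -a-> q1
  q1 = a.(0 | 0 | (0 + 0) | b.(0 + 0)) | -a-> q2
  q2 = 0 | 0 | (0 + 0) | b.(0 + 0) | -b-> q3
  q3 = 0 | 0 | (0 + 0) | (0 + 0) | (no moves)
Bisimilarity quotient blocks:
  B0 = {p0, q0}
  B1 = {p1, q1}
  B2 = {p2, q2}
  B3 = {p3, q3}
p0 ∈ B0, q0 ∈ B0 → same block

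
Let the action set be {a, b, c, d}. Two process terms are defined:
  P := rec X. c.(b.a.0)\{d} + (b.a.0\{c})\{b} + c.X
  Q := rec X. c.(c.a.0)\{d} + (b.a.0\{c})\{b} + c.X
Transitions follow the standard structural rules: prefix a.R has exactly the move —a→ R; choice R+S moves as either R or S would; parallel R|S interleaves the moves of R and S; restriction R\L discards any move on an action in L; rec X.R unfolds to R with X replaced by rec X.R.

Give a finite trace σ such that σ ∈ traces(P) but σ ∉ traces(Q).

cb

P's transition system — 4 states:
  p0 = rec X. c.(b.a.0)\{d} + (b.a.0\{c})\{b} + c.X → -c-> p0, -c-> p1
  p1 = (b.a.0)\{d} → -b-> p2
  p2 = (a.0)\{d} → -a-> p3
  p3 = 0\{d} → ·
Q's transition system — 4 states:
  q0 = rec X. c.(c.a.0)\{d} + (b.a.0\{c})\{b} + c.X → -c-> q0, -c-> q1
  q1 = (c.a.0)\{d} → -c-> q2
  q2 = (a.0)\{d} → -a-> q3
  q3 = 0\{d} → ·
Trace ⟨cb⟩ through P, begin at {p0}:
  [1] c ⇒ {p0, p1}
  [2] b ⇒ {p2}
  — P admits the full trace.
Trace ⟨cb⟩ through Q, begin at {q0}:
  [1] c ⇒ {q0, q1}
  [2] b ⇒ no successor for Q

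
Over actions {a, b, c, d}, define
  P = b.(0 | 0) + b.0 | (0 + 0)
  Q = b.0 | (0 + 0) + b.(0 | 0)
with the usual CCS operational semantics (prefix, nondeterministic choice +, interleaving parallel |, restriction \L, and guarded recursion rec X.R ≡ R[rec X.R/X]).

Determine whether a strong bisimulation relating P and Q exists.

P ~ Q

LTS(P): 3 reachable states
  p0 = b.(0 | 0) + b.0 | (0 + 0) → =b=> p1, =b=> p2
  p1 = 0 | (0 + 0) → deadlocked
  p2 = 0 | 0 → deadlocked
LTS(Q): 3 reachable states
  q0 = b.0 | (0 + 0) + b.(0 | 0) → =b=> q1, =b=> q2
  q1 = 0 | (0 + 0) → deadlocked
  q2 = 0 | 0 → deadlocked
Partition-refinement fixed point:
  B0 = {p0, q0}
  B1 = {p1, p2, q1, q2}
p0 ∈ B0, q0 ∈ B0 → same block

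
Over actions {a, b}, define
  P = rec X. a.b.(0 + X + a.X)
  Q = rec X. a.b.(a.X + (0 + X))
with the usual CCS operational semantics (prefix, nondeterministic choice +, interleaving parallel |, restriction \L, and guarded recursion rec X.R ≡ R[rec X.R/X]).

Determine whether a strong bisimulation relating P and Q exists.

P's transition system — 3 states:
  m0 = rec X. a.b.(0 + X + a.X) ⊢ --a--▸ m1
  m1 = b.(0 + (rec X. a.b.(0 + X + a.X)) + a.(rec X. a.b.(0 + X + a.X))) ⊢ --b--▸ m2
  m2 = 0 + (rec X. a.b.(0 + X + a.X)) + a.(rec X. a.b.(0 + X + a.X)) ⊢ --a--▸ m0, --a--▸ m1
Q's transition system — 3 states:
  n0 = rec X. a.b.(a.X + (0 + X)) ⊢ --a--▸ n1
  n1 = b.(a.(rec X. a.b.(a.X + (0 + X))) + (0 + (rec X. a.b.(a.X + (0 + X))))) ⊢ --b--▸ n2
  n2 = a.(rec X. a.b.(a.X + (0 + X))) + (0 + (rec X. a.b.(a.X + (0 + X)))) ⊢ --a--▸ n0, --a--▸ n1
Partition-refinement fixed point:
  B0 = {m0, n0}
  B1 = {m1, n1}
  B2 = {m2, n2}
m0 ∈ B0, n0 ∈ B0 → same block

YES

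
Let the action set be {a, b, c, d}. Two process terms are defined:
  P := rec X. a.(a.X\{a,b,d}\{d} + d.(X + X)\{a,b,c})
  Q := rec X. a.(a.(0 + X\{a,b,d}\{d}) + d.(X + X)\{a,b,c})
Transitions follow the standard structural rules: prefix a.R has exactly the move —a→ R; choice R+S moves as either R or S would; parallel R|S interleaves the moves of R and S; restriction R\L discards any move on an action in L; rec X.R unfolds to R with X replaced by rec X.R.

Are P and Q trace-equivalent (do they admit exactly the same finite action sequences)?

P's transition system — 4 states:
  s0 = rec X. a.(a.X\{a,b,d}\{d} + d.(X + X)\{a,b,c}) ⊢ -a-> s1
  s1 = a.(rec X. a.(a.X\{a,b,d}\{d} + d.(X + X)\{a,b,c}))\{a,b,d}\{d} + d.((rec X. a.(a.X\{a,b,d}\{d} + d.(X + X)\{a,b,c})) + (rec X. a.(a.X\{a,b,d}\{d} + d.(X + X)\{a,b,c})))\{a,b,c} ⊢ -a-> s2, -d-> s3
  s2 = (rec X. a.(a.X\{a,b,d}\{d} + d.(X + X)\{a,b,c}))\{a,b,d}\{d} ⊢ deadlocked
  s3 = ((rec X. a.(a.X\{a,b,d}\{d} + d.(X + X)\{a,b,c})) + (rec X. a.(a.X\{a,b,d}\{d} + d.(X + X)\{a,b,c})))\{a,b,c} ⊢ deadlocked
Q's transition system — 4 states:
  t0 = rec X. a.(a.(0 + X\{a,b,d}\{d}) + d.(X + X)\{a,b,c}) ⊢ -a-> t1
  t1 = a.(0 + (rec X. a.(a.(0 + X\{a,b,d}\{d}) + d.(X + X)\{a,b,c}))\{a,b,d}\{d}) + d.((rec X. a.(a.(0 + X\{a,b,d}\{d}) + d.(X + X)\{a,b,c})) + (rec X. a.(a.(0 + X\{a,b,d}\{d}) + d.(X + X)\{a,b,c})))\{a,b,c} ⊢ -a-> t2, -d-> t3
  t2 = 0 + (rec X. a.(a.(0 + X\{a,b,d}\{d}) + d.(X + X)\{a,b,c}))\{a,b,d}\{d} ⊢ deadlocked
  t3 = ((rec X. a.(a.(0 + X\{a,b,d}\{d}) + d.(X + X)\{a,b,c})) + (rec X. a.(a.(0 + X\{a,b,d}\{d}) + d.(X + X)\{a,b,c})))\{a,b,c} ⊢ deadlocked
Coarsest stable partition (strong bisimilarity classes):
  B0 = {s0, t0}
  B1 = {s1, t1}
  B2 = {s2, s3, t2, t3}
s0 ∈ B0, t0 ∈ B0 → same block
Bisimilar ⇒ trace-equivalent.

YES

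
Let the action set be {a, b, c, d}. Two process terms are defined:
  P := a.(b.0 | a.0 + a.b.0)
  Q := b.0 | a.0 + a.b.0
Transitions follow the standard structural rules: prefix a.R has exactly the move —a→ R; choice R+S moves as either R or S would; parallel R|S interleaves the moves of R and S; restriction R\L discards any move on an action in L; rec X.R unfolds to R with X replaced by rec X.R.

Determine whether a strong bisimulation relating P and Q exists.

LTS(P): 7 reachable states
  s0 = a.(b.0 | a.0 + a.b.0) :: -a-> s1
  s1 = b.0 | a.0 + a.b.0 :: -a-> s2, -a-> s3, -b-> s4
  s2 = b.0 :: -b-> s5
  s3 = b.0 | 0 :: -b-> s6
  s4 = 0 | a.0 :: -a-> s6
  s5 = 0 :: (no moves)
  s6 = 0 | 0 :: (no moves)
LTS(Q): 6 reachable states
  t0 = b.0 | a.0 + a.b.0 :: -a-> t1, -a-> t2, -b-> t3
  t1 = b.0 :: -b-> t4
  t2 = b.0 | 0 :: -b-> t5
  t3 = 0 | a.0 :: -a-> t5
  t4 = 0 :: (no moves)
  t5 = 0 | 0 :: (no moves)
Coarsest stable partition (strong bisimilarity classes):
  B0 = {s0}
  B1 = {s1, t0}
  B2 = {s2, s3, t1, t2}
  B3 = {s5, s6, t4, t5}
  B4 = {s4, t3}
s0 ∈ B0, t0 ∈ B1 → different blocks

NO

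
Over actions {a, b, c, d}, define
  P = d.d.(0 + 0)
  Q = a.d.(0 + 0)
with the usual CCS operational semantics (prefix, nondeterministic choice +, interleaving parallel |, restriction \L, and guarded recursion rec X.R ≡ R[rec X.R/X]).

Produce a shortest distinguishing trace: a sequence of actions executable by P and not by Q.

d

P's transition system — 3 states:
  u0 = d.d.(0 + 0) → ··d··> u1
  u1 = d.(0 + 0) → ··d··> u2
  u2 = 0 + 0 → (no moves)
Q's transition system — 3 states:
  v0 = a.d.(0 + 0) → ··a··> v1
  v1 = d.(0 + 0) → ··d··> v2
  v2 = 0 + 0 → (no moves)
Run σ = ⟨d⟩ on P: start {u0}
  after d @ step 1: {u1}
  ✓ P
Run σ = ⟨d⟩ on Q: start {v0}
  after d @ step 1: no successor for Q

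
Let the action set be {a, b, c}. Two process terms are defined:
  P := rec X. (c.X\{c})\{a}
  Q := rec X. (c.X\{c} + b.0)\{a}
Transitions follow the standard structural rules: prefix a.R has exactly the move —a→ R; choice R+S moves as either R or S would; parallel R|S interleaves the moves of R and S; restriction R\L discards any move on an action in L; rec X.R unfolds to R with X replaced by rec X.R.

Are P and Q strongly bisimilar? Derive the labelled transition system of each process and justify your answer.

NO

LTS(P): 2 reachable states
  m0 = rec X. (c.X\{c})\{a} ⊢ --c--▸ m1
  m1 = (rec X. (c.X\{c})\{a})\{c}\{a} ⊢ ·
LTS(Q): 4 reachable states
  n0 = rec X. (c.X\{c} + b.0)\{a} ⊢ --b--▸ n1, --c--▸ n2
  n1 = 0\{a} ⊢ ·
  n2 = (rec X. (c.X\{c} + b.0)\{a})\{c}\{a} ⊢ --b--▸ n3
  n3 = 0\{a}\{c}\{a} ⊢ ·
Coarsest stable partition (strong bisimilarity classes):
  B0 = {m0}
  B1 = {m1, n1, n3}
  B2 = {n0}
  B3 = {n2}
m0 ∈ B0, n0 ∈ B2 → different blocks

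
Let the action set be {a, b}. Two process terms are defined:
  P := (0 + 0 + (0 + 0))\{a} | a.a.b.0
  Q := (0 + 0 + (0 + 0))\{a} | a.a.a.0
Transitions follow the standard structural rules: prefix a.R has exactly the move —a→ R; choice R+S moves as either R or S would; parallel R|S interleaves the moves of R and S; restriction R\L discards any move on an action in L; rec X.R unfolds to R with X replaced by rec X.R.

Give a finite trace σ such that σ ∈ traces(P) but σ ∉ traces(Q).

aab

P's transition system — 4 states:
  p0 = (0 + 0 + (0 + 0))\{a} | a.a.b.0 has moves =a=> p1
  p1 = (0 + 0 + (0 + 0))\{a} | a.b.0 has moves =a=> p2
  p2 = (0 + 0 + (0 + 0))\{a} | b.0 has moves =b=> p3
  p3 = (0 + 0 + (0 + 0))\{a} | 0 has moves deadlocked
Q's transition system — 4 states:
  q0 = (0 + 0 + (0 + 0))\{a} | a.a.a.0 has moves =a=> q1
  q1 = (0 + 0 + (0 + 0))\{a} | a.a.0 has moves =a=> q2
  q2 = (0 + 0 + (0 + 0))\{a} | a.0 has moves =a=> q3
  q3 = (0 + 0 + (0 + 0))\{a} | 0 has moves deadlocked
Trace ⟨aab⟩ through P, begin at {p0}:
  step 1 (a): {p1}
  step 2 (a): {p2}
  step 3 (b): {p3}
  — P admits the full trace.
Trace ⟨aab⟩ through Q, begin at {q0}:
  step 1 (a): {q1}
  step 2 (a): {q2}
  step 3 (b): no successor for Q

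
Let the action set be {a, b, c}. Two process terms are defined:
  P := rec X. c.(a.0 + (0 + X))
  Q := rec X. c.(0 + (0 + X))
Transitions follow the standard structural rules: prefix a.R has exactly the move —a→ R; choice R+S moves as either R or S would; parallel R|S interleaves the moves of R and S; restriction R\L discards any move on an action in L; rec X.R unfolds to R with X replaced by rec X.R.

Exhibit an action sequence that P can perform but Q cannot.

ca

LTS(P): 3 reachable states
  s0 = rec X. c.(a.0 + (0 + X)) ⊢ ··c··> s1
  s1 = a.0 + (0 + (rec X. c.(a.0 + (0 + X)))) ⊢ ··a··> s2, ··c··> s1
  s2 = 0 ⊢ ∅
LTS(Q): 2 reachable states
  t0 = rec X. c.(0 + (0 + X)) ⊢ ··c··> t1
  t1 = 0 + (0 + (rec X. c.(0 + (0 + X)))) ⊢ ··c··> t1
Trace ⟨ca⟩ through P, begin at {s0}:
  step 1 (c): {s1}
  step 2 (a): {s2}
  P completes σ.
Trace ⟨ca⟩ through Q, begin at {t0}:
  step 1 (c): {t1}
  step 2 (a): ∅  — Q cannot continue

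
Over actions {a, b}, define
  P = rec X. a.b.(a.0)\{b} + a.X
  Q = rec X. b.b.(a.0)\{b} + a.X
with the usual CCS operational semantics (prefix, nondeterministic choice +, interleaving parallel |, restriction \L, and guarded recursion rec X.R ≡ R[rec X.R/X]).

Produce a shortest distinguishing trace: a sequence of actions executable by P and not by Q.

LTS(P): 4 reachable states
  p0 = rec X. a.b.(a.0)\{b} + a.X has moves -a-> p0, -a-> p1
  p1 = b.(a.0)\{b} has moves -b-> p2
  p2 = (a.0)\{b} has moves -a-> p3
  p3 = 0\{b} has moves deadlocked
LTS(Q): 4 reachable states
  q0 = rec X. b.b.(a.0)\{b} + a.X has moves -a-> q0, -b-> q1
  q1 = b.(a.0)\{b} has moves -b-> q2
  q2 = (a.0)\{b} has moves -a-> q3
  q3 = 0\{b} has moves deadlocked
Run σ = ⟨aba⟩ on P: start {p0}
  step 1 (a): {p0, p1}
  step 2 (b): {p2}
  step 3 (a): {p3}
  P completes σ.
Run σ = ⟨aba⟩ on Q: start {q0}
  step 1 (a): {q0}
  step 2 (b): {q1}
  step 3 (a): ∅  — Q cannot continue

aba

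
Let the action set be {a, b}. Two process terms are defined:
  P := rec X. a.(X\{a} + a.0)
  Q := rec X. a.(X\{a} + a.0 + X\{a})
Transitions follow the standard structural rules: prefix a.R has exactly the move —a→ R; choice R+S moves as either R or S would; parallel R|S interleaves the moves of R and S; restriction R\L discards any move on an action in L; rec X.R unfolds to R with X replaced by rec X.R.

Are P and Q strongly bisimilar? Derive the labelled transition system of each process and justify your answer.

YES

Reachable graph of P (3 states):
  s0 = rec X. a.(X\{a} + a.0) has moves =a=> s1
  s1 = (rec X. a.(X\{a} + a.0))\{a} + a.0 has moves =a=> s2
  s2 = 0 has moves deadlocked
Reachable graph of Q (3 states):
  t0 = rec X. a.(X\{a} + a.0 + X\{a}) has moves =a=> t1
  t1 = (rec X. a.(X\{a} + a.0 + X\{a}))\{a} + a.0 + (rec X. a.(X\{a} + a.0 + X\{a}))\{a} has moves =a=> t2
  t2 = 0 has moves deadlocked
Partition-refinement fixed point:
  B0 = {s0, t0}
  B1 = {s1, t1}
  B2 = {s2, t2}
s0 ∈ B0, t0 ∈ B0 → same block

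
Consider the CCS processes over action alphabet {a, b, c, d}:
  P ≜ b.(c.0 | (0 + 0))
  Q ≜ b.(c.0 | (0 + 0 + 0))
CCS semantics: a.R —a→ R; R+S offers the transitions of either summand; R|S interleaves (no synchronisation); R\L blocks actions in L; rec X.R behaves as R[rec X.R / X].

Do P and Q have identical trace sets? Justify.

trace-equivalent

LTS(P): 3 reachable states
  m0 = b.(c.0 | (0 + 0)) ⊢ -b-> m1
  m1 = c.0 | (0 + 0) ⊢ -c-> m2
  m2 = 0 | (0 + 0) ⊢ ∅
LTS(Q): 3 reachable states
  n0 = b.(c.0 | (0 + 0 + 0)) ⊢ -b-> n1
  n1 = c.0 | (0 + 0 + 0) ⊢ -c-> n2
  n2 = 0 | (0 + 0 + 0) ⊢ ∅
Coarsest stable partition (strong bisimilarity classes):
  B0 = {m0, n0}
  B1 = {m1, n1}
  B2 = {m2, n2}
m0 ∈ B0, n0 ∈ B0 → same block
Bisimilar ⇒ trace-equivalent.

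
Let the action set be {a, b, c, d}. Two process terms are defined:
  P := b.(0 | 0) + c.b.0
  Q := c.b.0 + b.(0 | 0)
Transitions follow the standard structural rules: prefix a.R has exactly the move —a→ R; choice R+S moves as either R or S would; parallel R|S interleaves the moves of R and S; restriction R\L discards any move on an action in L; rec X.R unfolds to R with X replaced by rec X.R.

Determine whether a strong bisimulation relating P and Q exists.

bisimilar

Reachable graph of P (4 states):
  u0 = b.(0 | 0) + c.b.0 :: --b--▸ u1, --c--▸ u2
  u1 = 0 | 0 :: ·
  u2 = b.0 :: --b--▸ u3
  u3 = 0 :: ·
Reachable graph of Q (4 states):
  v0 = c.b.0 + b.(0 | 0) :: --b--▸ v1, --c--▸ v2
  v1 = 0 | 0 :: ·
  v2 = b.0 :: --b--▸ v3
  v3 = 0 :: ·
Bisimilarity quotient blocks:
  B0 = {u0, v0}
  B1 = {u1, u3, v1, v3}
  B2 = {u2, v2}
u0 ∈ B0, v0 ∈ B0 → same block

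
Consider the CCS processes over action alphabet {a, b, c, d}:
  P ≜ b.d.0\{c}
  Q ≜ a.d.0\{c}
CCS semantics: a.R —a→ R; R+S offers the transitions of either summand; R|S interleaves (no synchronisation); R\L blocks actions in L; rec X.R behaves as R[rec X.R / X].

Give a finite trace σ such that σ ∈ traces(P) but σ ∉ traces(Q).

LTS(P): 3 reachable states
  u0 = b.d.0\{c} → ··b··> u1
  u1 = d.0\{c} → ··d··> u2
  u2 = 0\{c} → ·
LTS(Q): 3 reachable states
  v0 = a.d.0\{c} → ··a··> v1
  v1 = d.0\{c} → ··d··> v2
  v2 = 0\{c} → ·
Executing b from P (initial set {u0}):
  after b @ step 1: {u1}
  ✓ P
Executing b from Q (initial set {v0}):
  after b @ step 1: ∅  — Q cannot continue

b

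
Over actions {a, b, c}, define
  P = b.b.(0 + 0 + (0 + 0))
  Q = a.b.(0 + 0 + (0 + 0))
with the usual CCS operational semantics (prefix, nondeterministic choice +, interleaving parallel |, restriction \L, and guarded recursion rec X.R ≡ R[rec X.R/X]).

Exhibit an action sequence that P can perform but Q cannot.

Reachable graph of P (3 states):
  s0 = b.b.(0 + 0 + (0 + 0)) → --b--▸ s1
  s1 = b.(0 + 0 + (0 + 0)) → --b--▸ s2
  s2 = 0 + 0 + (0 + 0) → ∅
Reachable graph of Q (3 states):
  t0 = a.b.(0 + 0 + (0 + 0)) → --a--▸ t1
  t1 = b.(0 + 0 + (0 + 0)) → --b--▸ t2
  t2 = 0 + 0 + (0 + 0) → ∅
Trace ⟨b⟩ through P, begin at {s0}:
  after b @ step 1: {s1}
  ✓ P
Trace ⟨b⟩ through Q, begin at {t0}:
  after b @ step 1: no successor for Q

b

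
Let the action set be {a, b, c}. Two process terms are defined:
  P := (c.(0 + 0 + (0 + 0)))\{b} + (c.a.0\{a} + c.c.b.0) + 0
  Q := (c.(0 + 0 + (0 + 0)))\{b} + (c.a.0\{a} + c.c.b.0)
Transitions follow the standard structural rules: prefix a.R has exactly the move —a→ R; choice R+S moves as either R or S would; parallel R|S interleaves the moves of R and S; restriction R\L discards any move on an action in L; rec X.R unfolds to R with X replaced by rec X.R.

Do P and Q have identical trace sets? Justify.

Reachable graph of P (7 states):
  u0 = (c.(0 + 0 + (0 + 0)))\{b} + (c.a.0\{a} + c.c.b.0) + 0 ⊢ --c--▸ u1, --c--▸ u2, --c--▸ u3
  u1 = (0 + 0 + (0 + 0))\{b} ⊢ ∅
  u2 = a.0\{a} ⊢ --a--▸ u4
  u3 = c.b.0 ⊢ --c--▸ u5
  u4 = 0\{a} ⊢ ∅
  u5 = b.0 ⊢ --b--▸ u6
  u6 = 0 ⊢ ∅
Reachable graph of Q (7 states):
  v0 = (c.(0 + 0 + (0 + 0)))\{b} + (c.a.0\{a} + c.c.b.0) ⊢ --c--▸ v1, --c--▸ v2, --c--▸ v3
  v1 = (0 + 0 + (0 + 0))\{b} ⊢ ∅
  v2 = a.0\{a} ⊢ --a--▸ v4
  v3 = c.b.0 ⊢ --c--▸ v5
  v4 = 0\{a} ⊢ ∅
  v5 = b.0 ⊢ --b--▸ v6
  v6 = 0 ⊢ ∅
Partition-refinement fixed point:
  B0 = {u0, v0}
  B1 = {u3, v3}
  B2 = {u5, v5}
  B3 = {u1, u4, u6, v1, v4, v6}
  B4 = {u2, v2}
u0 ∈ B0, v0 ∈ B0 → same block
Bisimilar ⇒ trace-equivalent.

YES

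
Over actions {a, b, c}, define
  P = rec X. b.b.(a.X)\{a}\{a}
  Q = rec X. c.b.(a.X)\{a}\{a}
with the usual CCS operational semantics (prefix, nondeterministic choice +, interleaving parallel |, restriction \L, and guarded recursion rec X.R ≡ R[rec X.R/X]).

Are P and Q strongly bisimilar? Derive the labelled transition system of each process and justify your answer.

NO

P's transition system — 3 states:
  u0 = rec X. b.b.(a.X)\{a}\{a} → =b=> u1
  u1 = b.(a.(rec X. b.b.(a.X)\{a}\{a}))\{a}\{a} → =b=> u2
  u2 = (a.(rec X. b.b.(a.X)\{a}\{a}))\{a}\{a} → stopped
Q's transition system — 3 states:
  v0 = rec X. c.b.(a.X)\{a}\{a} → =c=> v1
  v1 = b.(a.(rec X. c.b.(a.X)\{a}\{a}))\{a}\{a} → =b=> v2
  v2 = (a.(rec X. c.b.(a.X)\{a}\{a}))\{a}\{a} → stopped
Bisimilarity quotient blocks:
  B0 = {u0}
  B1 = {u1, v1}
  B2 = {u2, v2}
  B3 = {v0}
u0 ∈ B0, v0 ∈ B3 → different blocks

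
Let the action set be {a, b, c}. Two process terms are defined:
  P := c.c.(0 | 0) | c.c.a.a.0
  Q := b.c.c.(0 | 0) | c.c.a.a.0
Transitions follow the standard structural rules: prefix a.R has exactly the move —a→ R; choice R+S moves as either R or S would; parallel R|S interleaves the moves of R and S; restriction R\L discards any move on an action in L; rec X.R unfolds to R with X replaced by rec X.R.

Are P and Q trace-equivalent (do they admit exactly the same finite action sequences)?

P's transition system — 15 states:
  u0 = c.c.(0 | 0) | c.c.a.a.0 :: =c=> u1, =c=> u2
  u1 = c.(0 | 0) | c.c.a.a.0 :: =c=> u3, =c=> u4
  u2 = c.c.(0 | 0) | c.a.a.0 :: =c=> u4, =c=> u5
  u3 = 0 | 0 | c.c.a.a.0 :: =c=> u6
  u4 = c.(0 | 0) | c.a.a.0 :: =c=> u6, =c=> u7
  u5 = c.c.(0 | 0) | a.a.0 :: =a=> u8, =c=> u7
  u6 = 0 | 0 | c.a.a.0 :: =c=> u9
  u7 = c.(0 | 0) | a.a.0 :: =a=> u10, =c=> u9
  u8 = c.c.(0 | 0) | a.0 :: =a=> u11, =c=> u10
  u9 = 0 | 0 | a.a.0 :: =a=> u12
  u10 = c.(0 | 0) | a.0 :: =a=> u13, =c=> u12
  u11 = c.c.(0 | 0) | 0 :: =c=> u13
  u12 = 0 | 0 | a.0 :: =a=> u14
  u13 = c.(0 | 0) | 0 :: =c=> u14
  u14 = 0 | 0 | 0 :: (no moves)
Q's transition system — 20 states:
  v0 = b.c.c.(0 | 0) | c.c.a.a.0 :: =b=> v1, =c=> v2
  v1 = c.c.(0 | 0) | c.c.a.a.0 :: =c=> v3, =c=> v4
  v2 = b.c.c.(0 | 0) | c.a.a.0 :: =b=> v4, =c=> v5
  v3 = c.(0 | 0) | c.c.a.a.0 :: =c=> v6, =c=> v7
  v4 = c.c.(0 | 0) | c.a.a.0 :: =c=> v7, =c=> v8
  v5 = b.c.c.(0 | 0) | a.a.0 :: =a=> v9, =b=> v8
  v6 = 0 | 0 | c.c.a.a.0 :: =c=> v10
  v7 = c.(0 | 0) | c.a.a.0 :: =c=> v10, =c=> v11
  v8 = c.c.(0 | 0) | a.a.0 :: =a=> v12, =c=> v11
  v9 = b.c.c.(0 | 0) | a.0 :: =a=> v13, =b=> v12
  v10 = 0 | 0 | c.a.a.0 :: =c=> v14
  v11 = c.(0 | 0) | a.a.0 :: =a=> v15, =c=> v14
  v12 = c.c.(0 | 0) | a.0 :: =a=> v16, =c=> v15
  v13 = b.c.c.(0 | 0) | 0 :: =b=> v16
  v14 = 0 | 0 | a.a.0 :: =a=> v17
  v15 = c.(0 | 0) | a.0 :: =a=> v18, =c=> v17
  v16 = c.c.(0 | 0) | 0 :: =c=> v18
  v17 = 0 | 0 | a.0 :: =a=> v19
  v18 = c.(0 | 0) | 0 :: =c=> v19
  v19 = 0 | 0 | 0 :: (no moves)
Run σ = ⟨ccc⟩ on P: start {u0}
  after c @ step 1: {u1, u2}
  after c @ step 2: {u3, u4, u5}
  after c @ step 3: {u6, u7}
  — P admits the full trace.
Run σ = ⟨ccc⟩ on Q: start {v0}
  after c @ step 1: {v2}
  after c @ step 2: {v5}
  after c @ step 3: no successor for Q

NO — witness ⟨ccc⟩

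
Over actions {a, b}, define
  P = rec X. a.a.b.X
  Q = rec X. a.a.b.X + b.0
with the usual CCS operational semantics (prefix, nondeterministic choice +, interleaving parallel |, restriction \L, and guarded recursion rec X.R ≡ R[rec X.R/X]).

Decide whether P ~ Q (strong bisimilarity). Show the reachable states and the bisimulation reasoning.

P ≁ Q

Reachable graph of P (3 states):
  s0 = rec X. a.a.b.X has moves ··a··> s1
  s1 = a.b.(rec X. a.a.b.X) has moves ··a··> s2
  s2 = b.(rec X. a.a.b.X) has moves ··b··> s0
Reachable graph of Q (4 states):
  t0 = rec X. a.a.b.X + b.0 has moves ··a··> t1, ··b··> t2
  t1 = a.b.(rec X. a.a.b.X + b.0) has moves ··a··> t3
  t2 = 0 has moves deadlocked
  t3 = b.(rec X. a.a.b.X + b.0) has moves ··b··> t0
Bisimilarity quotient blocks:
  B0 = {s0}
  B1 = {s1}
  B2 = {s2}
  B3 = {t0}
  B4 = {t1}
  B5 = {t3}
  B6 = {t2}
s0 ∈ B0, t0 ∈ B3 → different blocks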